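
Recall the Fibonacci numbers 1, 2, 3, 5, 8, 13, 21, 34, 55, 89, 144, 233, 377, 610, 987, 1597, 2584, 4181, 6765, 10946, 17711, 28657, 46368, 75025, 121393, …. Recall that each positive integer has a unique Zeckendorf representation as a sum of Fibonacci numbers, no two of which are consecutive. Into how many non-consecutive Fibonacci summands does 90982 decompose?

7

Greedy algorithm:
largest Fibonacci ≤ 90982 is 75025; 90982 − 75025 = 15957
largest Fibonacci ≤ 15957 is 10946; 15957 − 10946 = 5011
largest Fibonacci ≤ 5011 is 4181; 5011 − 4181 = 830
largest Fibonacci ≤ 830 is 610; 830 − 610 = 220
largest Fibonacci ≤ 220 is 144; 220 − 144 = 76
largest Fibonacci ≤ 76 is 55; 76 − 55 = 21
largest Fibonacci ≤ 21 is 21; 21 − 21 = 0
90982 = 75025 + 10946 + 4181 + 610 + 144 + 55 + 21, which has 7 terms.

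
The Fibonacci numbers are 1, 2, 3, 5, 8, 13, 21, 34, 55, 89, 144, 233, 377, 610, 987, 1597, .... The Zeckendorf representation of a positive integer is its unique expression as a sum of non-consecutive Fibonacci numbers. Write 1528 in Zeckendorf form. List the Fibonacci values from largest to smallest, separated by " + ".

1528 − 987 = 541
541 − 377 = 164
164 − 144 = 20
20 − 13 = 7
7 − 5 = 2
2 − 2 = 0
So 1528 = 987 + 377 + 144 + 13 + 5 + 2, with no two terms consecutive in the sequence.

987 + 377 + 144 + 13 + 5 + 2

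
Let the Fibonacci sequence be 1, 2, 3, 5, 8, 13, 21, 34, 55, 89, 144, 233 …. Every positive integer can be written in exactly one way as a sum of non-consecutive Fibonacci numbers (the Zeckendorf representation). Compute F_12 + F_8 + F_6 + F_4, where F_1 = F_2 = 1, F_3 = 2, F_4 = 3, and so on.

176

F_12 + F_8 + F_6 + F_4 = 144 + 21 + 8 + 3 = 176.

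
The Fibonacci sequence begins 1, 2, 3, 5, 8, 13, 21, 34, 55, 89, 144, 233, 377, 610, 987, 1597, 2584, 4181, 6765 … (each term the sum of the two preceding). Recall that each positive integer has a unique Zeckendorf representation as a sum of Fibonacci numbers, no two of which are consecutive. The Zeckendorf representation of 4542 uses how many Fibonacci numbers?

subtract 4181 from 4542: 361 remains
subtract 233 from 361: 128 remains
subtract 89 from 128: 39 remains
subtract 34 from 39: 5 remains
subtract 5 from 5: 0 remains
4542 = 4181 + 233 + 89 + 34 + 5, which has 5 terms.

5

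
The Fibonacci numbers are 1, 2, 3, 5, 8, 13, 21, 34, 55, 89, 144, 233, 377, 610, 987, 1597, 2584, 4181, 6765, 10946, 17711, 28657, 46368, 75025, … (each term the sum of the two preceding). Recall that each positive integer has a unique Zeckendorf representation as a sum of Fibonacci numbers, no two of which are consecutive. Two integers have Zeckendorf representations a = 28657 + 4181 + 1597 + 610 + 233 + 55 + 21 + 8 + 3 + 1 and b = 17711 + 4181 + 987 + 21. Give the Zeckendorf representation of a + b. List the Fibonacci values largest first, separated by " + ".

46368 + 10946 + 610 + 233 + 89 + 13 + 5 + 2

The two numbers are 35366 and 22900, so their sum is 58266.
Greedily peel off the largest Fibonacci term at each step:
take 46368 (≤ 58266); 58266 − 46368 = 11898
take 10946 (≤ 11898); 11898 − 10946 = 952
take 610 (≤ 952); 952 − 610 = 342
take 233 (≤ 342); 342 − 233 = 109
take 89 (≤ 109); 109 − 89 = 20
take 13 (≤ 20); 20 − 13 = 7
take 5 (≤ 7); 7 − 5 = 2
take 2 (≤ 2); 2 − 2 = 0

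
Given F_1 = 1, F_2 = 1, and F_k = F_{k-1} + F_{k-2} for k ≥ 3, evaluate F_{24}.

Iterating the recurrence up to F_{16} = 987 and F_{15} = 610:
F_{17} = F_{16} + F_{15} = 987 + 610 = 1597
F_{18} = F_{17} + F_{16} = 1597 + 987 = 2584
F_{19} = F_{18} + F_{17} = 2584 + 1597 = 4181
F_{20} = F_{19} + F_{18} = 4181 + 2584 = 6765
F_{21} = F_{20} + F_{19} = 6765 + 4181 = 10946
F_{22} = F_{21} + F_{20} = 10946 + 6765 = 17711
F_{23} = F_{22} + F_{21} = 17711 + 10946 = 28657
F_{24} = F_{23} + F_{22} = 28657 + 17711 = 46368

46368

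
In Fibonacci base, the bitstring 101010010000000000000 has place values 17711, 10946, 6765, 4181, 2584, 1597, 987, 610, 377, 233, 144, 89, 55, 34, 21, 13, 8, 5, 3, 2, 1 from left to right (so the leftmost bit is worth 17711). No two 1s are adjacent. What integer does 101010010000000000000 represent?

27670

Summing the place values of the 1 bits: 17711 + 6765 + 2584 + 610 = 27670.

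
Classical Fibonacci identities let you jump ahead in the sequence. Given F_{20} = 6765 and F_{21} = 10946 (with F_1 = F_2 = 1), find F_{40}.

By the doubling identity F_{2k} = F_k(2F_{k+1} − F_k): F_{40} = 6765·(2·10946 − 6765) = 6765·15127 = 102334155.

102334155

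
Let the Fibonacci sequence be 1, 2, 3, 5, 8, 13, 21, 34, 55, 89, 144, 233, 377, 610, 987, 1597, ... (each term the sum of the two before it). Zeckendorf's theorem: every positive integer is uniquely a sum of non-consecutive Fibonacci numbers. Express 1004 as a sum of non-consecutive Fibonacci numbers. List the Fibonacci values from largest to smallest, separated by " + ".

987 + 13 + 3 + 1

1004: greatest Fibonacci not exceeding it is 987, leaving 17
17: greatest Fibonacci not exceeding it is 13, leaving 4
4: greatest Fibonacci not exceeding it is 3, leaving 1
1: greatest Fibonacci not exceeding it is 1, leaving 0
So 1004 = 987 + 13 + 3 + 1, with no two terms consecutive in the sequence.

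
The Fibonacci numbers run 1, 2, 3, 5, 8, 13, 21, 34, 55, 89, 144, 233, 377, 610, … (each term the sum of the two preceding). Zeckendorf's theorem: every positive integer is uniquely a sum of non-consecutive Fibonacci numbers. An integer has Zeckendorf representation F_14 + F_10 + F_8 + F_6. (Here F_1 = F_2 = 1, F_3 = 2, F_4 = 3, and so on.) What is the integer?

F_14 + F_10 + F_8 + F_6 = 377 + 55 + 21 + 8 = 461.

461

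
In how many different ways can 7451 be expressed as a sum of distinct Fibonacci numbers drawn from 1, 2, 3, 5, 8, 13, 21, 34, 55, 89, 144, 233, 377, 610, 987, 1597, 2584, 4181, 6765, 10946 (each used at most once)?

Starting from the Zeckendorf form and repeatedly splitting a term F_k into F_{k−1} + F_{k−2} (when neither is already used) reaches every representation.
7451 = 6765+610+55+21 = 6765+610+55+13+8 = 6765+377+233+55+21 = 6765+610+55+13+5+3 = … (59 more), for 63 in all.

63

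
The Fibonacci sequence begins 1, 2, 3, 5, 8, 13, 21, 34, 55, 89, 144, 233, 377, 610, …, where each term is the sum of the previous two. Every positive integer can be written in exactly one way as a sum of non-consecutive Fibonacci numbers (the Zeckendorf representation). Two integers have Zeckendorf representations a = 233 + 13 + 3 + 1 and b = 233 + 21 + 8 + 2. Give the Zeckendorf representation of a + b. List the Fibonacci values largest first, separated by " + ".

The two numbers are 250 and 264, so their sum is 514.
Repeatedly subtract the largest Fibonacci number that fits:
subtract 377 from 514: 137 remains
subtract 89 from 137: 48 remains
subtract 34 from 48: 14 remains
subtract 13 from 14: 1 remains
subtract 1 from 1: 0 remains

377 + 89 + 34 + 13 + 1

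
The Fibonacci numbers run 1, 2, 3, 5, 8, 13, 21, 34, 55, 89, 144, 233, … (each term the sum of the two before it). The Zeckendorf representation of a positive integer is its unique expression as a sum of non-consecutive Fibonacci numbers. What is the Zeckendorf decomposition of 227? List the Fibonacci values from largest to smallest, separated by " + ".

144 + 55 + 21 + 5 + 2

largest Fibonacci ≤ 227 is 144; 227 − 144 = 83
largest Fibonacci ≤ 83 is 55; 83 − 55 = 28
largest Fibonacci ≤ 28 is 21; 28 − 21 = 7
largest Fibonacci ≤ 7 is 5; 7 − 5 = 2
largest Fibonacci ≤ 2 is 2; 2 − 2 = 0
So 227 = 144 + 55 + 21 + 5 + 2, with no two terms consecutive in the sequence.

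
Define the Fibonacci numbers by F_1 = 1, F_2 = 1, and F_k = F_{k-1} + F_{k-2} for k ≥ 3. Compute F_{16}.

Iterating the recurrence up to F_{8} = 21 and F_{7} = 13:
F_{9} = F_{8} + F_{7} = 21 + 13 = 34
F_{10} = F_{9} + F_{8} = 34 + 21 = 55
F_{11} = F_{10} + F_{9} = 55 + 34 = 89
F_{12} = F_{11} + F_{10} = 89 + 55 = 144
F_{13} = F_{12} + F_{11} = 144 + 89 = 233
F_{14} = F_{13} + F_{12} = 233 + 144 = 377
F_{15} = F_{14} + F_{13} = 377 + 233 = 610
F_{16} = F_{15} + F_{14} = 610 + 377 = 987

987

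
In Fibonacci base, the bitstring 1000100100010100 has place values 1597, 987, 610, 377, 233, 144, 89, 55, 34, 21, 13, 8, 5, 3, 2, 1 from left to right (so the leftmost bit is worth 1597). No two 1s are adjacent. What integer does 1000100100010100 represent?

1896

Summing the place values of the 1 bits: 1597 + 233 + 55 + 8 + 3 = 1896.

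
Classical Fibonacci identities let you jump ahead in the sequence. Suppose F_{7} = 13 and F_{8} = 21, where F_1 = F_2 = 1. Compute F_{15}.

610

By F_{2k+1} = F_k² + F_{k+1}²: F_{15} = 13² + 21² = 169 + 441 = 610.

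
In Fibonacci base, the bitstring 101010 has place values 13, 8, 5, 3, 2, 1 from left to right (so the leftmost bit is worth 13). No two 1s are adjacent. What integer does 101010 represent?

Summing the place values of the 1 bits: 13 + 5 + 2 = 20.

20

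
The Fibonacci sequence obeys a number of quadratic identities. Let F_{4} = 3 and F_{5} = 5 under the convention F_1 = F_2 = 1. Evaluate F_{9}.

34

By F_{2k+1} = F_k² + F_{k+1}²: F_{9} = 3² + 5² = 9 + 25 = 34.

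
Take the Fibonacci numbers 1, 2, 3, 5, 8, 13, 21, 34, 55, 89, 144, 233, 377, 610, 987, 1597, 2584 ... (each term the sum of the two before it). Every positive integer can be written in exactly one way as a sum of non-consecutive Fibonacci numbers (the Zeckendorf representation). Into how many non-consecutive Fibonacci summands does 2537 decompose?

5

2537 − 1597 = 940
940 − 610 = 330
330 − 233 = 97
97 − 89 = 8
8 − 8 = 0
2537 = 1597 + 610 + 233 + 89 + 8, which has 5 terms.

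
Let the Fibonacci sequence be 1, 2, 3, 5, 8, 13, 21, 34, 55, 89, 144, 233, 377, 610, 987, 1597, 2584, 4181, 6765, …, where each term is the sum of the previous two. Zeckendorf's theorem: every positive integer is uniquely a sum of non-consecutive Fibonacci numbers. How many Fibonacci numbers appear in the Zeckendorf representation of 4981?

4181 ≤ 4981 < 6765, so take 4181; remainder 800
610 ≤ 800 < 987, so take 610; remainder 190
144 ≤ 190 < 233, so take 144; remainder 46
34 ≤ 46 < 55, so take 34; remainder 12
8 ≤ 12 < 13, so take 8; remainder 4
3 ≤ 4 < 5, so take 3; remainder 1
1 ≤ 1 < 2, so take 1; remainder 0
4981 = 4181 + 610 + 144 + 34 + 8 + 3 + 1, which has 7 terms.

7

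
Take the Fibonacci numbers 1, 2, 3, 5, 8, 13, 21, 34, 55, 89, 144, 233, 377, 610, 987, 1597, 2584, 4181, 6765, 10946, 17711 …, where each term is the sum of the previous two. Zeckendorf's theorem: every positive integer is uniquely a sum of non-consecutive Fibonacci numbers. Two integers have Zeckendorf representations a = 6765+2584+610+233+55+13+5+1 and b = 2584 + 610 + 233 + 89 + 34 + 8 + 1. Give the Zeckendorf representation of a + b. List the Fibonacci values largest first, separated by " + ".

10946 + 2584 + 233 + 55 + 5 + 2

The two numbers are 10266 and 3559, so their sum is 13825.
Repeatedly subtract the largest Fibonacci number that fits:
largest Fibonacci ≤ 13825 is 10946; 13825 − 10946 = 2879
largest Fibonacci ≤ 2879 is 2584; 2879 − 2584 = 295
largest Fibonacci ≤ 295 is 233; 295 − 233 = 62
largest Fibonacci ≤ 62 is 55; 62 − 55 = 7
largest Fibonacci ≤ 7 is 5; 7 − 5 = 2
largest Fibonacci ≤ 2 is 2; 2 − 2 = 0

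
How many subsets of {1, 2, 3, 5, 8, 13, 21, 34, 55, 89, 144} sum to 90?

5

Starting from the Zeckendorf form and repeatedly splitting a term F_k into F_{k−1} + F_{k−2} (when neither is already used) reaches every representation.
90 = 89+1 = 55+34+1 = 55+21+13+1 = 55+21+8+5+1 = … (1 more), for 5 in all.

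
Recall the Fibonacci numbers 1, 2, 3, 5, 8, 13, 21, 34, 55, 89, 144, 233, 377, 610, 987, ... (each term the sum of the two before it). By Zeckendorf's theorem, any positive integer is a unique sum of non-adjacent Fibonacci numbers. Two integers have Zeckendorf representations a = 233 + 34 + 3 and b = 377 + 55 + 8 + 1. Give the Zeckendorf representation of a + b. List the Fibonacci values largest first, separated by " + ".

610 + 89 + 8 + 3 + 1

The two numbers are 270 and 441, so their sum is 711.
Greedily peel off the largest Fibonacci term at each step:
subtract 610 from 711: 101 remains
subtract 89 from 101: 12 remains
subtract 8 from 12: 4 remains
subtract 3 from 4: 1 remains
subtract 1 from 1: 0 remains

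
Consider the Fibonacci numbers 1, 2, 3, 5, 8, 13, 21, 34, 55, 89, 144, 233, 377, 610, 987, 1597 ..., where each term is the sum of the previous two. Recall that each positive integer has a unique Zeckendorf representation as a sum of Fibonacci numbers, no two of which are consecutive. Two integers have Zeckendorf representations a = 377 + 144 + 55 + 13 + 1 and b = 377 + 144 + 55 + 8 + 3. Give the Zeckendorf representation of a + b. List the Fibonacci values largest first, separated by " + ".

987 + 144 + 34 + 8 + 3 + 1

The two numbers are 590 and 587, so their sum is 1177.
Greedily peel off the largest Fibonacci term at each step:
1177: greatest Fibonacci not exceeding it is 987, leaving 190
190: greatest Fibonacci not exceeding it is 144, leaving 46
46: greatest Fibonacci not exceeding it is 34, leaving 12
12: greatest Fibonacci not exceeding it is 8, leaving 4
4: greatest Fibonacci not exceeding it is 3, leaving 1
1: greatest Fibonacci not exceeding it is 1, leaving 0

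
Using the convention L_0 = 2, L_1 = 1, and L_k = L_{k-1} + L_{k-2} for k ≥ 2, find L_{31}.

Iterating the recurrence up to L_{23} = 64079 and L_{22} = 39603:
L_{24} = L_{23} + L_{22} = 64079 + 39603 = 103682
L_{25} = L_{24} + L_{23} = 103682 + 64079 = 167761
L_{26} = L_{25} + L_{24} = 167761 + 103682 = 271443
L_{27} = L_{26} + L_{25} = 271443 + 167761 = 439204
L_{28} = L_{27} + L_{26} = 439204 + 271443 = 710647
L_{29} = L_{28} + L_{27} = 710647 + 439204 = 1149851
L_{30} = L_{29} + L_{28} = 1149851 + 710647 = 1860498
L_{31} = L_{30} + L_{29} = 1860498 + 1149851 = 3010349

3010349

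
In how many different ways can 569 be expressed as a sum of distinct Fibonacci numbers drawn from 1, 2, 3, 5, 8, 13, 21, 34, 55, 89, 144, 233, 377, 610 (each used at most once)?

569 = 377+144+34+13+1 = 377+144+34+8+5+1 = 377+89+55+34+13+1 = 377+144+34+8+3+2+1 = … (11 more), for 15 in all.

15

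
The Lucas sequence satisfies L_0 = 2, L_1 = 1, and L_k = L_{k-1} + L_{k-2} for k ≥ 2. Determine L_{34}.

Iterating the recurrence up to L_{30} = 1860498 and L_{29} = 1149851:
L_{31} = L_{30} + L_{29} = 1860498 + 1149851 = 3010349
L_{32} = L_{31} + L_{30} = 3010349 + 1860498 = 4870847
L_{33} = L_{32} + L_{31} = 4870847 + 3010349 = 7881196
L_{34} = L_{33} + L_{32} = 7881196 + 4870847 = 12752043

12752043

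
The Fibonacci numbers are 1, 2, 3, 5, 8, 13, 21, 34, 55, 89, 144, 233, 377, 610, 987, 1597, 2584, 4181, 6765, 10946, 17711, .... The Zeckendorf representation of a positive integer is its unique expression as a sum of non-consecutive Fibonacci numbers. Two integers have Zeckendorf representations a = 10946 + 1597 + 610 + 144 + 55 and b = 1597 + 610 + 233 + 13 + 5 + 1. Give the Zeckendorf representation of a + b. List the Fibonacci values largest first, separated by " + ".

The two numbers are 13352 and 2459, so their sum is 15811.
Repeatedly subtract the largest Fibonacci number that fits:
15811 − 10946 = 4865
4865 − 4181 = 684
684 − 610 = 74
74 − 55 = 19
19 − 13 = 6
6 − 5 = 1
1 − 1 = 0

10946 + 4181 + 610 + 55 + 13 + 5 + 1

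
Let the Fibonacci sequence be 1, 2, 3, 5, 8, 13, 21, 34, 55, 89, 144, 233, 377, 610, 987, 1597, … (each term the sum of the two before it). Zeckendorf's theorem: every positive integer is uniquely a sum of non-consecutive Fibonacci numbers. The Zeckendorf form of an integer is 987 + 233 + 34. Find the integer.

987 + 233 + 34 = 1254.

1254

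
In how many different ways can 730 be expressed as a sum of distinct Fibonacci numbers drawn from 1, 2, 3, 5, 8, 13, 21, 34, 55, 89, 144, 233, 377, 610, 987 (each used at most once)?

730 = 610+89+21+8+2 = 610+89+21+5+3+2 = 610+55+34+21+8+2 = … (12 more), for 15 in all.

15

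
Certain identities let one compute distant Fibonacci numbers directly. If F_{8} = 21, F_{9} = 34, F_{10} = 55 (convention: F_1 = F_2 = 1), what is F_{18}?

2584

By the addition formula F_{m+n} = F_m F_{n+1} + F_{m−1} F_n with m=10, n=8: F_{18} = 55·34 + 34·21 = 1870 + 714 = 2584.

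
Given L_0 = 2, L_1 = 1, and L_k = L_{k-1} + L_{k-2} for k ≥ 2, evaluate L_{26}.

Iterating the recurrence up to L_{20} = 15127 and L_{19} = 9349:
L_{21} = L_{20} + L_{19} = 15127 + 9349 = 24476
L_{22} = L_{21} + L_{20} = 24476 + 15127 = 39603
L_{23} = L_{22} + L_{21} = 39603 + 24476 = 64079
L_{24} = L_{23} + L_{22} = 64079 + 39603 = 103682
L_{25} = L_{24} + L_{23} = 103682 + 64079 = 167761
L_{26} = L_{25} + L_{24} = 167761 + 103682 = 271443

271443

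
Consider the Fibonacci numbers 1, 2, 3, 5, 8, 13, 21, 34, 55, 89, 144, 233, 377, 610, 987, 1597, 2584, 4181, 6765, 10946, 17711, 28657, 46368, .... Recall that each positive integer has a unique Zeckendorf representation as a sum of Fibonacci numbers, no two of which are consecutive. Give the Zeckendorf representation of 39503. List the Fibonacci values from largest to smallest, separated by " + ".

28657 + 6765 + 2584 + 987 + 377 + 89 + 34 + 8 + 2

39503: greatest Fibonacci not exceeding it is 28657, leaving 10846
10846: greatest Fibonacci not exceeding it is 6765, leaving 4081
4081: greatest Fibonacci not exceeding it is 2584, leaving 1497
1497: greatest Fibonacci not exceeding it is 987, leaving 510
510: greatest Fibonacci not exceeding it is 377, leaving 133
133: greatest Fibonacci not exceeding it is 89, leaving 44
44: greatest Fibonacci not exceeding it is 34, leaving 10
10: greatest Fibonacci not exceeding it is 8, leaving 2
2: greatest Fibonacci not exceeding it is 2, leaving 0
So 39503 = 28657 + 6765 + 2584 + 987 + 377 + 89 + 34 + 8 + 2, with no two terms consecutive in the sequence.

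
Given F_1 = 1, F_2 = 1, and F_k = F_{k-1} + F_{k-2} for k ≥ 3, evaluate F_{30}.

Iterating the recurrence up to F_{22} = 17711 and F_{21} = 10946:
F_{23} = F_{22} + F_{21} = 17711 + 10946 = 28657
F_{24} = F_{23} + F_{22} = 28657 + 17711 = 46368
F_{25} = F_{24} + F_{23} = 46368 + 28657 = 75025
F_{26} = F_{25} + F_{24} = 75025 + 46368 = 121393
F_{27} = F_{26} + F_{25} = 121393 + 75025 = 196418
F_{28} = F_{27} + F_{26} = 196418 + 121393 = 317811
F_{29} = F_{28} + F_{27} = 317811 + 196418 = 514229
F_{30} = F_{29} + F_{28} = 514229 + 317811 = 832040

832040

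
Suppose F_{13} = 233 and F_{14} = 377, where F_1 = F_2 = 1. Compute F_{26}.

By the doubling identity F_{2k} = F_k(2F_{k+1} − F_k): F_{26} = 233·(2·377 − 233) = 233·521 = 121393.

121393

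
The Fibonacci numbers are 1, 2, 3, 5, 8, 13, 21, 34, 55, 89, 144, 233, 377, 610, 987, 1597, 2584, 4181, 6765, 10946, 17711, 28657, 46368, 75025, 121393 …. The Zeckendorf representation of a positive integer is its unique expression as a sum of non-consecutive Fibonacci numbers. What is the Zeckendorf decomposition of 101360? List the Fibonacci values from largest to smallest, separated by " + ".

75025 + 17711 + 6765 + 1597 + 233 + 21 + 8

Greedily peel off the largest Fibonacci term at each step:
101360 − 75025 = 26335
26335 − 17711 = 8624
8624 − 6765 = 1859
1859 − 1597 = 262
262 − 233 = 29
29 − 21 = 8
8 − 8 = 0
So 101360 = 75025 + 17711 + 6765 + 1597 + 233 + 21 + 8, with no two terms consecutive in the sequence.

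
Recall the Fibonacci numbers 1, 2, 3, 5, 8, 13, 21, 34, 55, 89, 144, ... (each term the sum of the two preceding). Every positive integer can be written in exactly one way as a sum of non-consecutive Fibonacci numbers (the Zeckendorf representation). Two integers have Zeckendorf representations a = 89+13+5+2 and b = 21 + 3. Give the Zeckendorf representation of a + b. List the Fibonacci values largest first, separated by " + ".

The two numbers are 109 and 24, so their sum is 133.
Repeatedly subtract the largest Fibonacci number that fits:
subtract 89 from 133: 44 remains
subtract 34 from 44: 10 remains
subtract 8 from 10: 2 remains
subtract 2 from 2: 0 remains

89 + 34 + 8 + 2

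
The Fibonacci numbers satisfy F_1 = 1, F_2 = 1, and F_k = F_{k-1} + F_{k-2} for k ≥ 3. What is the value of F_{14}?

377

Iterating the recurrence up to F_{6} = 8 and F_{5} = 5:
F_{7} = F_{6} + F_{5} = 8 + 5 = 13
F_{8} = F_{7} + F_{6} = 13 + 8 = 21
F_{9} = F_{8} + F_{7} = 21 + 13 = 34
F_{10} = F_{9} + F_{8} = 34 + 21 = 55
F_{11} = F_{10} + F_{9} = 55 + 34 = 89
F_{12} = F_{11} + F_{10} = 89 + 55 = 144
F_{13} = F_{12} + F_{11} = 144 + 89 = 233
F_{14} = F_{13} + F_{12} = 233 + 144 = 377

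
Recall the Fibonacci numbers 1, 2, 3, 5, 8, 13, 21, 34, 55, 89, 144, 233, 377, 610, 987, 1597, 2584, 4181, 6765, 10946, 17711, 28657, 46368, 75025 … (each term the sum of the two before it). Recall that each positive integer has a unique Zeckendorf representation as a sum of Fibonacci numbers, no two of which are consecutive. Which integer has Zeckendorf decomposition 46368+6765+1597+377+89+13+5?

55214

46368+6765+1597+377+89+13+5 = 55214.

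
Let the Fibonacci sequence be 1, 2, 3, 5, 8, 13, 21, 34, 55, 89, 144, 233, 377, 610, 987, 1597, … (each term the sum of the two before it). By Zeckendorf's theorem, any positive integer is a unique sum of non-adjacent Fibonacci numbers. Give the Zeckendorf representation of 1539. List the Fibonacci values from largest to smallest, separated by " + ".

987 + 377 + 144 + 21 + 8 + 2

Greedily peel off the largest Fibonacci term at each step:
987 ≤ 1539 < 1597, so take 987; remainder 552
377 ≤ 552 < 610, so take 377; remainder 175
144 ≤ 175 < 233, so take 144; remainder 31
21 ≤ 31 < 34, so take 21; remainder 10
8 ≤ 10 < 13, so take 8; remainder 2
2 ≤ 2 < 3, so take 2; remainder 0
So 1539 = 987 + 377 + 144 + 21 + 8 + 2, with no two terms consecutive in the sequence.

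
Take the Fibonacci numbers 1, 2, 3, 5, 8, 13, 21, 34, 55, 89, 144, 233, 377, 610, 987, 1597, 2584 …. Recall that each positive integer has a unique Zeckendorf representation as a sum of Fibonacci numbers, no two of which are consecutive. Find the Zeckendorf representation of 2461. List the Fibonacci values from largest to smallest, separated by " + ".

1597 + 610 + 233 + 21

Greedily peel off the largest Fibonacci term at each step:
2461: greatest Fibonacci not exceeding it is 1597, leaving 864
864: greatest Fibonacci not exceeding it is 610, leaving 254
254: greatest Fibonacci not exceeding it is 233, leaving 21
21: greatest Fibonacci not exceeding it is 21, leaving 0
So 2461 = 1597 + 610 + 233 + 21, with no two terms consecutive in the sequence.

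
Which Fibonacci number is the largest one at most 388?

377

377 ≤ 388 < 610, so the largest Fibonacci number not exceeding 388 is 377.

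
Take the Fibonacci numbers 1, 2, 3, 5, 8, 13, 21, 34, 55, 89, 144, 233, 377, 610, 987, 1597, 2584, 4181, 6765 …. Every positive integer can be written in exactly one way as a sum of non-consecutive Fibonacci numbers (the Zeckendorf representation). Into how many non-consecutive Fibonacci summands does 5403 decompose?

5403 − 4181 = 1222
1222 − 987 = 235
235 − 233 = 2
2 − 2 = 0
5403 = 4181 + 987 + 233 + 2, which has 4 terms.

4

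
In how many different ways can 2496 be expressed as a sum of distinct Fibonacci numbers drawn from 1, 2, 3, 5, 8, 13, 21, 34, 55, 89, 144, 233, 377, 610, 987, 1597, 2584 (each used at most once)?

Each representation comes from the Zeckendorf form by replacing some F_k with F_{k−1} + F_{k−2} where possible.
2496 = 1597+610+233+55+1 = 1597+610+233+34+21+1 = 1597+610+144+89+55+1 = 1597+610+233+34+13+8+1 = 1597+610+144+89+34+21+1 = … (11 more), for 16 in all.

16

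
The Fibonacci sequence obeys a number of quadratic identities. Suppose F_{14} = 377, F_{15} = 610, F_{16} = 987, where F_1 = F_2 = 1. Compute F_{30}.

832040

By the addition formula F_{m+n} = F_m F_{n+1} + F_{m−1} F_n with m=16, n=14: F_{30} = 987·610 + 610·377 = 602070 + 229970 = 832040.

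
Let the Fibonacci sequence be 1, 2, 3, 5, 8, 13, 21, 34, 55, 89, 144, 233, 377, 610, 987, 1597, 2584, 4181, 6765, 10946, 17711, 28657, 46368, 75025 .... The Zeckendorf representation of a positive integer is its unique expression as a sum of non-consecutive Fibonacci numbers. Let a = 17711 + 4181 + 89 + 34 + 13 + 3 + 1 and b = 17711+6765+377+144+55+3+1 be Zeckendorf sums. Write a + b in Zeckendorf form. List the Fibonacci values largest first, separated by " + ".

The two numbers are 22032 and 25056, so their sum is 47088.
Greedy algorithm:
47088: greatest Fibonacci not exceeding it is 46368, leaving 720
720: greatest Fibonacci not exceeding it is 610, leaving 110
110: greatest Fibonacci not exceeding it is 89, leaving 21
21: greatest Fibonacci not exceeding it is 21, leaving 0

46368 + 610 + 89 + 21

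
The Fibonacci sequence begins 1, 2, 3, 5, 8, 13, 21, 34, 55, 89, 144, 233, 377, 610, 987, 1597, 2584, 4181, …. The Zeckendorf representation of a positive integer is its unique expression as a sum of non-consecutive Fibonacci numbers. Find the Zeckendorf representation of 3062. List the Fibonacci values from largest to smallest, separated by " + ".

2584 + 377 + 89 + 8 + 3 + 1

Greedy algorithm:
take 2584 (≤ 3062); 3062 − 2584 = 478
take 377 (≤ 478); 478 − 377 = 101
take 89 (≤ 101); 101 − 89 = 12
take 8 (≤ 12); 12 − 8 = 4
take 3 (≤ 4); 4 − 3 = 1
take 1 (≤ 1); 1 − 1 = 0
So 3062 = 2584 + 377 + 89 + 8 + 3 + 1, with no two terms consecutive in the sequence.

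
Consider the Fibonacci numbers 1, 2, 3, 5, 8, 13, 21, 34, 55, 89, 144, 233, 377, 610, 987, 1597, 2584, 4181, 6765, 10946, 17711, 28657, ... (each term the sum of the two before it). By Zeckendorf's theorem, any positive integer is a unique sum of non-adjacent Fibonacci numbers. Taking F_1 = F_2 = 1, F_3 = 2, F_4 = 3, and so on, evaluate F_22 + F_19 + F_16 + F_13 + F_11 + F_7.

F_22 + F_19 + F_16 + F_13 + F_11 + F_7 = 17711 + 4181 + 987 + 233 + 89 + 13 = 23214.

23214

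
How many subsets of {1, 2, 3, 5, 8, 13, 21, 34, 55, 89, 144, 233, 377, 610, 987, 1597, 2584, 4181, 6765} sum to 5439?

32

5439 = 4181+987+233+34+3+1 = 4181+987+233+21+13+3+1 = 4181+987+144+89+34+3+1 = … (29 more), for 32 in all.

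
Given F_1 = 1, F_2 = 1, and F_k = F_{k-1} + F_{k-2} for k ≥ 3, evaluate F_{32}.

2178309

Iterating the recurrence up to F_{26} = 121393 and F_{25} = 75025:
F_{27} = F_{26} + F_{25} = 121393 + 75025 = 196418
F_{28} = F_{27} + F_{26} = 196418 + 121393 = 317811
F_{29} = F_{28} + F_{27} = 317811 + 196418 = 514229
F_{30} = F_{29} + F_{28} = 514229 + 317811 = 832040
F_{31} = F_{30} + F_{29} = 832040 + 514229 = 1346269
F_{32} = F_{31} + F_{30} = 1346269 + 832040 = 2178309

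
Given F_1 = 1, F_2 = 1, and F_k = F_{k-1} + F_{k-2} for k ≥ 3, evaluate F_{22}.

17711

Iterating the recurrence up to F_{16} = 987 and F_{15} = 610:
F_{17} = F_{16} + F_{15} = 987 + 610 = 1597
F_{18} = F_{17} + F_{16} = 1597 + 987 = 2584
F_{19} = F_{18} + F_{17} = 2584 + 1597 = 4181
F_{20} = F_{19} + F_{18} = 4181 + 2584 = 6765
F_{21} = F_{20} + F_{19} = 6765 + 4181 = 10946
F_{22} = F_{21} + F_{20} = 10946 + 6765 = 17711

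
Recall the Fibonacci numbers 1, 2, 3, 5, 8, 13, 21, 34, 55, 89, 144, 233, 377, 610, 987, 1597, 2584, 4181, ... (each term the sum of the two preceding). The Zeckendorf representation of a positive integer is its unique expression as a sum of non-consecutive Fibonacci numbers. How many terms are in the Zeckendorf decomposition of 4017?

6

Repeatedly subtract the largest Fibonacci number that fits:
4017: greatest Fibonacci not exceeding it is 2584, leaving 1433
1433: greatest Fibonacci not exceeding it is 987, leaving 446
446: greatest Fibonacci not exceeding it is 377, leaving 69
69: greatest Fibonacci not exceeding it is 55, leaving 14
14: greatest Fibonacci not exceeding it is 13, leaving 1
1: greatest Fibonacci not exceeding it is 1, leaving 0
4017 = 2584 + 987 + 377 + 55 + 13 + 1, which has 6 terms.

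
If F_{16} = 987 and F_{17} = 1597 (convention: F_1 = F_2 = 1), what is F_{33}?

3524578

By F_{2k+1} = F_k² + F_{k+1}²: F_{33} = 987² + 1597² = 974169 + 2550409 = 3524578.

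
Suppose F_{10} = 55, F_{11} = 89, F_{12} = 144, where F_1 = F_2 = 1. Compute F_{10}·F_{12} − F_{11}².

55·144 − 89² = 7920 − 7921 = -1. (Cassini's identity: F_{k−1}F_{k+1} − F_k² = (−1)^k.)

-1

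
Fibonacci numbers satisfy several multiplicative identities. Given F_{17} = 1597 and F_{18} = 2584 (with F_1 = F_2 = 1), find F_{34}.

5702887

By the doubling identity F_{2k} = F_k(2F_{k+1} − F_k): F_{34} = 1597·(2·2584 − 1597) = 1597·3571 = 5702887.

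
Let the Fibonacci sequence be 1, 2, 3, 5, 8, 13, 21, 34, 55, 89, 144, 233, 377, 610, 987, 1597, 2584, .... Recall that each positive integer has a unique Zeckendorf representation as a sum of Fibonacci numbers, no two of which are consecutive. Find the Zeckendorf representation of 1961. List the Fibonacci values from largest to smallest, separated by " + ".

1597 + 233 + 89 + 34 + 8

take 1597 (≤ 1961); 1961 − 1597 = 364
take 233 (≤ 364); 364 − 233 = 131
take 89 (≤ 131); 131 − 89 = 42
take 34 (≤ 42); 42 − 34 = 8
take 8 (≤ 8); 8 − 8 = 0
So 1961 = 1597 + 233 + 89 + 34 + 8, with no two terms consecutive in the sequence.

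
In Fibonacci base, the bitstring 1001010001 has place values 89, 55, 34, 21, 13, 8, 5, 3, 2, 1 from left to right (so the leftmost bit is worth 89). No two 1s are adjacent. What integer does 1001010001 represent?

119

Summing the place values of the 1 bits: 89 + 21 + 8 + 1 = 119.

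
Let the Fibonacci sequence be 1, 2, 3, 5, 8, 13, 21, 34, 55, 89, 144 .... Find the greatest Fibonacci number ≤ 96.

89

89 ≤ 96 < 144, so the largest Fibonacci number not exceeding 96 is 89.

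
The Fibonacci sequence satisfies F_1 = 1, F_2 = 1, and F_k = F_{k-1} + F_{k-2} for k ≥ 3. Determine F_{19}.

Iterating the recurrence up to F_{13} = 233 and F_{12} = 144:
F_{14} = F_{13} + F_{12} = 233 + 144 = 377
F_{15} = F_{14} + F_{13} = 377 + 233 = 610
F_{16} = F_{15} + F_{14} = 610 + 377 = 987
F_{17} = F_{16} + F_{15} = 987 + 610 = 1597
F_{18} = F_{17} + F_{16} = 1597 + 987 = 2584
F_{19} = F_{18} + F_{17} = 2584 + 1597 = 4181

4181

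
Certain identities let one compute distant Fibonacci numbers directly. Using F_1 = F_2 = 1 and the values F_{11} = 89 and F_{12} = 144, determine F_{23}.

28657

By F_{2k+1} = F_k² + F_{k+1}²: F_{23} = 89² + 144² = 7921 + 20736 = 28657.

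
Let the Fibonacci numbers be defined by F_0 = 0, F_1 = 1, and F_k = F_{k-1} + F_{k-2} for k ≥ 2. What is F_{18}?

2584

Iterating the recurrence up to F_{11} = 89 and F_{10} = 55:
F_{12} = F_{11} + F_{10} = 89 + 55 = 144
F_{13} = F_{12} + F_{11} = 144 + 89 = 233
F_{14} = F_{13} + F_{12} = 233 + 144 = 377
F_{15} = F_{14} + F_{13} = 377 + 233 = 610
F_{16} = F_{15} + F_{14} = 610 + 377 = 987
F_{17} = F_{16} + F_{15} = 987 + 610 = 1597
F_{18} = F_{17} + F_{16} = 1597 + 987 = 2584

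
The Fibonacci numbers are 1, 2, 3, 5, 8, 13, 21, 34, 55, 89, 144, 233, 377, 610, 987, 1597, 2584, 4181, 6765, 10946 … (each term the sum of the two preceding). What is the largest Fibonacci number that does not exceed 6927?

6765 ≤ 6927 < 10946, so the largest Fibonacci number not exceeding 6927 is 6765.

6765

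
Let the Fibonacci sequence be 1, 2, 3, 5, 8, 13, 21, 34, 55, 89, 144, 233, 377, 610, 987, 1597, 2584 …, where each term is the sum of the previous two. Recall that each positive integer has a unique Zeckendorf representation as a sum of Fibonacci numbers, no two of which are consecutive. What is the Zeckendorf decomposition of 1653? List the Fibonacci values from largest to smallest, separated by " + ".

Repeatedly subtract the largest Fibonacci number that fits:
subtract 1597 from 1653: 56 remains
subtract 55 from 56: 1 remains
subtract 1 from 1: 0 remains
So 1653 = 1597 + 55 + 1, with no two terms consecutive in the sequence.

1597 + 55 + 1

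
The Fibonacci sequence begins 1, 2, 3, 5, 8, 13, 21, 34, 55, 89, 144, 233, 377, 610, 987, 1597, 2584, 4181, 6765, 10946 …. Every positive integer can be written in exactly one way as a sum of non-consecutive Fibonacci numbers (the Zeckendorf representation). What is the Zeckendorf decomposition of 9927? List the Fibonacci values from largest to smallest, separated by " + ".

9927 − 6765 = 3162
3162 − 2584 = 578
578 − 377 = 201
201 − 144 = 57
57 − 55 = 2
2 − 2 = 0
So 9927 = 6765 + 2584 + 377 + 144 + 55 + 2, with no two terms consecutive in the sequence.

6765 + 2584 + 377 + 144 + 55 + 2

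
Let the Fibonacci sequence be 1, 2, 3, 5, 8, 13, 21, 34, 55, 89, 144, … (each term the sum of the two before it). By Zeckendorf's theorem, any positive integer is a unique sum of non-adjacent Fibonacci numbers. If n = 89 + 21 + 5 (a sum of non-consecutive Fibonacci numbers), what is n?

89 + 21 + 5 = 115.

115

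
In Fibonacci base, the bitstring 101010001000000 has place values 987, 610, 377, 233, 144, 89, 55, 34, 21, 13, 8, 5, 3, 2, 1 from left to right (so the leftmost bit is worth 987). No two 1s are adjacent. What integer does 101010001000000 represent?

1529

Summing the place values of the 1 bits: 987 + 377 + 144 + 21 = 1529.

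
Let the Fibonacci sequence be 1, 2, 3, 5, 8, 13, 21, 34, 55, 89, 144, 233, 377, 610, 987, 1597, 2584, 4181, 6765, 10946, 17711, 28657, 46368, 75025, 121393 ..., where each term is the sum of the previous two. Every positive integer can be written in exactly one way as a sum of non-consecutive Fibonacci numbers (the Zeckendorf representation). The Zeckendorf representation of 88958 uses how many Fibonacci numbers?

75025 ≤ 88958 < 121393, so take 75025; remainder 13933
10946 ≤ 13933 < 17711, so take 10946; remainder 2987
2584 ≤ 2987 < 4181, so take 2584; remainder 403
377 ≤ 403 < 610, so take 377; remainder 26
21 ≤ 26 < 34, so take 21; remainder 5
5 ≤ 5 < 8, so take 5; remainder 0
88958 = 75025 + 10946 + 2584 + 377 + 21 + 5, which has 6 terms.

6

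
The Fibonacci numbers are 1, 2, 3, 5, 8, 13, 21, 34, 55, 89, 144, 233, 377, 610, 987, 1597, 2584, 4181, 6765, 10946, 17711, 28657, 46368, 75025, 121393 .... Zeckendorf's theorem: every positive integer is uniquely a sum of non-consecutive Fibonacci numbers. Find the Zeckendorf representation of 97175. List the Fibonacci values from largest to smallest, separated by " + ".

75025 + 17711 + 4181 + 233 + 21 + 3 + 1

Repeatedly subtract the largest Fibonacci number that fits:
97175: greatest Fibonacci not exceeding it is 75025, leaving 22150
22150: greatest Fibonacci not exceeding it is 17711, leaving 4439
4439: greatest Fibonacci not exceeding it is 4181, leaving 258
258: greatest Fibonacci not exceeding it is 233, leaving 25
25: greatest Fibonacci not exceeding it is 21, leaving 4
4: greatest Fibonacci not exceeding it is 3, leaving 1
1: greatest Fibonacci not exceeding it is 1, leaving 0
So 97175 = 75025 + 17711 + 4181 + 233 + 21 + 3 + 1, with no two terms consecutive in the sequence.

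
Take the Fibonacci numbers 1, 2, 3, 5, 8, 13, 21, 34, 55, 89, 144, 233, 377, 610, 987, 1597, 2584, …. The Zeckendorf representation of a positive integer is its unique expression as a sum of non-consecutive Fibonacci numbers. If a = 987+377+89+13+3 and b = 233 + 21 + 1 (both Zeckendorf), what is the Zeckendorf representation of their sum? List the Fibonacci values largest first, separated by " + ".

The two numbers are 1469 and 255, so their sum is 1724.
1597 ≤ 1724 < 2584, so take 1597; remainder 127
89 ≤ 127 < 144, so take 89; remainder 38
34 ≤ 38 < 55, so take 34; remainder 4
3 ≤ 4 < 5, so take 3; remainder 1
1 ≤ 1 < 2, so take 1; remainder 0

1597 + 89 + 34 + 3 + 1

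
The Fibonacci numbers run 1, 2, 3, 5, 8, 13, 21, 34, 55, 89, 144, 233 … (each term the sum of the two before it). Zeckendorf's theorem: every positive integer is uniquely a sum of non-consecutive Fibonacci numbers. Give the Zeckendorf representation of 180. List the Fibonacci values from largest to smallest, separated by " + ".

180 − 144 = 36
36 − 34 = 2
2 − 2 = 0
So 180 = 144 + 34 + 2, with no two terms consecutive in the sequence.

144 + 34 + 2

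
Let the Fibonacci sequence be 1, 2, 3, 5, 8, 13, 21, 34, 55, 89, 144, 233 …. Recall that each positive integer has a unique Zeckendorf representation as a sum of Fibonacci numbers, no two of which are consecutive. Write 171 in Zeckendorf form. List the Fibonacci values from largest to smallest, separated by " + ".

144 + 21 + 5 + 1

take 144 (≤ 171); 171 − 144 = 27
take 21 (≤ 27); 27 − 21 = 6
take 5 (≤ 6); 6 − 5 = 1
take 1 (≤ 1); 1 − 1 = 0
So 171 = 144 + 21 + 5 + 1, with no two terms consecutive in the sequence.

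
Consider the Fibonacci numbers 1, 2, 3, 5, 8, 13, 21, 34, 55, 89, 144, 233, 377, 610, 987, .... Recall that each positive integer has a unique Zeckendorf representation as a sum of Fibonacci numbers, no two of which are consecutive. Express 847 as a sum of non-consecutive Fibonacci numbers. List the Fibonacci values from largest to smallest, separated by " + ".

Repeatedly subtract the largest Fibonacci number that fits:
largest Fibonacci ≤ 847 is 610; 847 − 610 = 237
largest Fibonacci ≤ 237 is 233; 237 − 233 = 4
largest Fibonacci ≤ 4 is 3; 4 − 3 = 1
largest Fibonacci ≤ 1 is 1; 1 − 1 = 0
So 847 = 610 + 233 + 3 + 1, with no two terms consecutive in the sequence.

610 + 233 + 3 + 1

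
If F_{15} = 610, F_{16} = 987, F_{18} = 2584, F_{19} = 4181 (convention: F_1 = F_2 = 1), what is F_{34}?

5702887

By the addition formula F_{m+n} = F_m F_{n+1} + F_{m−1} F_n with m=16, n=18: F_{34} = 987·4181 + 610·2584 = 4126647 + 1576240 = 5702887.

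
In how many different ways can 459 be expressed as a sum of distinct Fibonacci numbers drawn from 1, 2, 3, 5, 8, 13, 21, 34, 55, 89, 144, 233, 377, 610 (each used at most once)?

14

459 = 377+55+21+5+1 = 377+55+21+3+2+1 = 377+55+13+8+5+1 = … (11 more), for 14 in all.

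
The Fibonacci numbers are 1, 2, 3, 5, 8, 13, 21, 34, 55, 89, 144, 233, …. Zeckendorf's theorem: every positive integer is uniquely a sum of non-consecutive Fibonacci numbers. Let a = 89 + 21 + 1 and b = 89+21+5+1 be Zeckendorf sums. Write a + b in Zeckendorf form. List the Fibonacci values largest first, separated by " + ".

144 + 55 + 21 + 5 + 2

The two numbers are 111 and 116, so their sum is 227.
227: greatest Fibonacci not exceeding it is 144, leaving 83
83: greatest Fibonacci not exceeding it is 55, leaving 28
28: greatest Fibonacci not exceeding it is 21, leaving 7
7: greatest Fibonacci not exceeding it is 5, leaving 2
2: greatest Fibonacci not exceeding it is 2, leaving 0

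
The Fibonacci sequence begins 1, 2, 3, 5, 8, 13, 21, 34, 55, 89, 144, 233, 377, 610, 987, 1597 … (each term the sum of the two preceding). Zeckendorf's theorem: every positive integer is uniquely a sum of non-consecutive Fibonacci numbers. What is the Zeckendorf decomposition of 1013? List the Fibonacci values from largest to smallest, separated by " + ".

987 + 21 + 5

subtract 987 from 1013: 26 remains
subtract 21 from 26: 5 remains
subtract 5 from 5: 0 remains
So 1013 = 987 + 21 + 5, with no two terms consecutive in the sequence.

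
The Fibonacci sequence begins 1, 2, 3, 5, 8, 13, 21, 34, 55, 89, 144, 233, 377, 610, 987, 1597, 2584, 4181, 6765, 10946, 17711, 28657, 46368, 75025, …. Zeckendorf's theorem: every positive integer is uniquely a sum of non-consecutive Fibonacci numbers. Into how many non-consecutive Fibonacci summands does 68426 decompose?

68426: greatest Fibonacci not exceeding it is 46368, leaving 22058
22058: greatest Fibonacci not exceeding it is 17711, leaving 4347
4347: greatest Fibonacci not exceeding it is 4181, leaving 166
166: greatest Fibonacci not exceeding it is 144, leaving 22
22: greatest Fibonacci not exceeding it is 21, leaving 1
1: greatest Fibonacci not exceeding it is 1, leaving 0
68426 = 46368 + 17711 + 4181 + 144 + 21 + 1, which has 6 terms.

6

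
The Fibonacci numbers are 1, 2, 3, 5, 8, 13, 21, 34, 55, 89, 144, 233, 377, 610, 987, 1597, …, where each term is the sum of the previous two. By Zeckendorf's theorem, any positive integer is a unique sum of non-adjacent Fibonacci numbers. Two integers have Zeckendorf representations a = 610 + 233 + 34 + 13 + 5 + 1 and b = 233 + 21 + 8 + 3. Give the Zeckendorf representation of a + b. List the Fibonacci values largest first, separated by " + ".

The two numbers are 896 and 265, so their sum is 1161.
Repeatedly subtract the largest Fibonacci number that fits:
subtract 987 from 1161: 174 remains
subtract 144 from 174: 30 remains
subtract 21 from 30: 9 remains
subtract 8 from 9: 1 remains
subtract 1 from 1: 0 remains

987 + 144 + 21 + 8 + 1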